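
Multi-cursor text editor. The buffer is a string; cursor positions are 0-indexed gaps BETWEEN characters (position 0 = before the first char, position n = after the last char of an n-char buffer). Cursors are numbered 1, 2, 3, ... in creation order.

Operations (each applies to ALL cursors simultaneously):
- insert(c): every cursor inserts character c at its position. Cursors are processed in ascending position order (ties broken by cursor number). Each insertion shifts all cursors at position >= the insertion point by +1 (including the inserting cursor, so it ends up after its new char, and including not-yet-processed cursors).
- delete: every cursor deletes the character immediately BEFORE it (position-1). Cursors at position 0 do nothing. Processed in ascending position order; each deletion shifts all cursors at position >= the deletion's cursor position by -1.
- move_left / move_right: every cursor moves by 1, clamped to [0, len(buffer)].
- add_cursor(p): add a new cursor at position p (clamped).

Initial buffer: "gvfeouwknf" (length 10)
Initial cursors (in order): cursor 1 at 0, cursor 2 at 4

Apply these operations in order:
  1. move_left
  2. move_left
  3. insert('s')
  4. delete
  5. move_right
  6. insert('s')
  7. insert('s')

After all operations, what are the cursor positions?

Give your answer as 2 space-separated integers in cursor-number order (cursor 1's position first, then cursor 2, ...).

After op 1 (move_left): buffer="gvfeouwknf" (len 10), cursors c1@0 c2@3, authorship ..........
After op 2 (move_left): buffer="gvfeouwknf" (len 10), cursors c1@0 c2@2, authorship ..........
After op 3 (insert('s')): buffer="sgvsfeouwknf" (len 12), cursors c1@1 c2@4, authorship 1..2........
After op 4 (delete): buffer="gvfeouwknf" (len 10), cursors c1@0 c2@2, authorship ..........
After op 5 (move_right): buffer="gvfeouwknf" (len 10), cursors c1@1 c2@3, authorship ..........
After op 6 (insert('s')): buffer="gsvfseouwknf" (len 12), cursors c1@2 c2@5, authorship .1..2.......
After op 7 (insert('s')): buffer="gssvfsseouwknf" (len 14), cursors c1@3 c2@7, authorship .11..22.......

Answer: 3 7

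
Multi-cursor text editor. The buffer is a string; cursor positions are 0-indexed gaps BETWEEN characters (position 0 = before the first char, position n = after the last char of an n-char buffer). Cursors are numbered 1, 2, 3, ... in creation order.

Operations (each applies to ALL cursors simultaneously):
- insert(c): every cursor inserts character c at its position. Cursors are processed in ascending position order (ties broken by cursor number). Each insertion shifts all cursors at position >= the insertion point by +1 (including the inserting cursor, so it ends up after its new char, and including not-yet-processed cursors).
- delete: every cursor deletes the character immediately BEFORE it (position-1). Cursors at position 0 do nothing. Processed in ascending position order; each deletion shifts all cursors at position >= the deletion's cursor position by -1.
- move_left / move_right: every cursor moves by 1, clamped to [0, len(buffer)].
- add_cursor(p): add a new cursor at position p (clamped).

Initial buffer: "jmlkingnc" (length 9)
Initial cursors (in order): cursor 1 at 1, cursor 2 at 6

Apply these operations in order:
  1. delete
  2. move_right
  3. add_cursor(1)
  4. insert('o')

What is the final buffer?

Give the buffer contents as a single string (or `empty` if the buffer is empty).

Answer: moolkigonc

Derivation:
After op 1 (delete): buffer="mlkignc" (len 7), cursors c1@0 c2@4, authorship .......
After op 2 (move_right): buffer="mlkignc" (len 7), cursors c1@1 c2@5, authorship .......
After op 3 (add_cursor(1)): buffer="mlkignc" (len 7), cursors c1@1 c3@1 c2@5, authorship .......
After op 4 (insert('o')): buffer="moolkigonc" (len 10), cursors c1@3 c3@3 c2@8, authorship .13....2..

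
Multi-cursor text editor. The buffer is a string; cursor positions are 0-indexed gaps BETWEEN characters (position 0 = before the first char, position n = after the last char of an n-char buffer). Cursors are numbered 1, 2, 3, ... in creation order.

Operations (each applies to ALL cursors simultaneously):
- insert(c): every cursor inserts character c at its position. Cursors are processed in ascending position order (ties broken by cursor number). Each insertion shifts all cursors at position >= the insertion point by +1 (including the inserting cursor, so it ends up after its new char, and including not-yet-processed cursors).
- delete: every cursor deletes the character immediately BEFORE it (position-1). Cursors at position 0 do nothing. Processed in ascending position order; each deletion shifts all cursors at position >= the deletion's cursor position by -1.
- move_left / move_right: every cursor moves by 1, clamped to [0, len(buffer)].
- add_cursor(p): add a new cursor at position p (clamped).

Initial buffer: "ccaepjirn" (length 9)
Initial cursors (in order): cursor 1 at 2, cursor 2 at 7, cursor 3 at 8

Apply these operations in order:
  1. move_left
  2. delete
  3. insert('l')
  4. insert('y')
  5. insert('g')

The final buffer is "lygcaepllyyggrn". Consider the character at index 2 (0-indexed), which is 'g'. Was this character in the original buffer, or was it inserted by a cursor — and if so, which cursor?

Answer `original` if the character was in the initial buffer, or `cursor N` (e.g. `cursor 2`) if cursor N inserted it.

Answer: cursor 1

Derivation:
After op 1 (move_left): buffer="ccaepjirn" (len 9), cursors c1@1 c2@6 c3@7, authorship .........
After op 2 (delete): buffer="caeprn" (len 6), cursors c1@0 c2@4 c3@4, authorship ......
After op 3 (insert('l')): buffer="lcaepllrn" (len 9), cursors c1@1 c2@7 c3@7, authorship 1....23..
After op 4 (insert('y')): buffer="lycaepllyyrn" (len 12), cursors c1@2 c2@10 c3@10, authorship 11....2323..
After op 5 (insert('g')): buffer="lygcaepllyyggrn" (len 15), cursors c1@3 c2@13 c3@13, authorship 111....232323..
Authorship (.=original, N=cursor N): 1 1 1 . . . . 2 3 2 3 2 3 . .
Index 2: author = 1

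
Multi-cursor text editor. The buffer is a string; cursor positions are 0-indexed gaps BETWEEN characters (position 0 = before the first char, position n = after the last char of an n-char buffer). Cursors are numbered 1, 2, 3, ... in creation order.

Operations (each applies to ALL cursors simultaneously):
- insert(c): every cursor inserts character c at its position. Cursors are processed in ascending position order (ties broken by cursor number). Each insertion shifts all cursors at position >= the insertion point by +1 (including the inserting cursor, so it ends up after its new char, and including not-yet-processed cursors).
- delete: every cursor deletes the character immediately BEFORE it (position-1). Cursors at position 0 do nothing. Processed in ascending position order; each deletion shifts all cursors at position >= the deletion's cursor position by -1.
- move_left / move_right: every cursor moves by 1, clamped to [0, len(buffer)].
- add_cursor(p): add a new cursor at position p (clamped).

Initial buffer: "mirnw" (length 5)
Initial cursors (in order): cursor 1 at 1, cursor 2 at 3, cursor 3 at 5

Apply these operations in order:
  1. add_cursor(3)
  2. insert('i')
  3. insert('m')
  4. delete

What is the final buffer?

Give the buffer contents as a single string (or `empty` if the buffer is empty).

Answer: miiriinwi

Derivation:
After op 1 (add_cursor(3)): buffer="mirnw" (len 5), cursors c1@1 c2@3 c4@3 c3@5, authorship .....
After op 2 (insert('i')): buffer="miiriinwi" (len 9), cursors c1@2 c2@6 c4@6 c3@9, authorship .1..24..3
After op 3 (insert('m')): buffer="mimiriimmnwim" (len 13), cursors c1@3 c2@9 c4@9 c3@13, authorship .11..2424..33
After op 4 (delete): buffer="miiriinwi" (len 9), cursors c1@2 c2@6 c4@6 c3@9, authorship .1..24..3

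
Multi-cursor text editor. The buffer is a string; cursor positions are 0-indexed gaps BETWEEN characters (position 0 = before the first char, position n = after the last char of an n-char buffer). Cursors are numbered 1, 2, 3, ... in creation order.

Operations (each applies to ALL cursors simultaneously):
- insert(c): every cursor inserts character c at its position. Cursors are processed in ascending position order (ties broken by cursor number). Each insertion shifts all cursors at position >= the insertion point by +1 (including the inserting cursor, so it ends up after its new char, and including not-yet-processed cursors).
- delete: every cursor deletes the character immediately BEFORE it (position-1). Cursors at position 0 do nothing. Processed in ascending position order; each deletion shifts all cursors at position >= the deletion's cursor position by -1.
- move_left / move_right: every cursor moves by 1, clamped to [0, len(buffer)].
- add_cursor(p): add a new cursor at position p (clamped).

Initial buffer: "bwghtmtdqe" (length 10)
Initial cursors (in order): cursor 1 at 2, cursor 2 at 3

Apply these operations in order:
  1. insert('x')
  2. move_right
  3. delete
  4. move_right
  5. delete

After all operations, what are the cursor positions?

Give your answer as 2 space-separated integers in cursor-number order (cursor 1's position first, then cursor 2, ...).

After op 1 (insert('x')): buffer="bwxgxhtmtdqe" (len 12), cursors c1@3 c2@5, authorship ..1.2.......
After op 2 (move_right): buffer="bwxgxhtmtdqe" (len 12), cursors c1@4 c2@6, authorship ..1.2.......
After op 3 (delete): buffer="bwxxtmtdqe" (len 10), cursors c1@3 c2@4, authorship ..12......
After op 4 (move_right): buffer="bwxxtmtdqe" (len 10), cursors c1@4 c2@5, authorship ..12......
After op 5 (delete): buffer="bwxmtdqe" (len 8), cursors c1@3 c2@3, authorship ..1.....

Answer: 3 3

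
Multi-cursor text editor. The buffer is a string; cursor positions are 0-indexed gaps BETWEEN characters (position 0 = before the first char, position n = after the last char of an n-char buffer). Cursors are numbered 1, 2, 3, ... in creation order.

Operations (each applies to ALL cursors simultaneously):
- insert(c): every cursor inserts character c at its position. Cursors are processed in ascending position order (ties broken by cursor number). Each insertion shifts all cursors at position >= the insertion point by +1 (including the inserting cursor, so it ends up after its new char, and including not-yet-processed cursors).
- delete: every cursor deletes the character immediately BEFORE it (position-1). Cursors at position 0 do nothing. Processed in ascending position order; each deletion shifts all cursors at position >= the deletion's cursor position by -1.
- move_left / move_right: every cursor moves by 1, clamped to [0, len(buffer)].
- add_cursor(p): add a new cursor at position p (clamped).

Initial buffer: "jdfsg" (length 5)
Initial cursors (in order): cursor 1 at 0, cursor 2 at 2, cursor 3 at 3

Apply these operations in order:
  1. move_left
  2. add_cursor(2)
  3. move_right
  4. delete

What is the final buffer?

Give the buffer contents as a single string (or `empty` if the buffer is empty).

Answer: sg

Derivation:
After op 1 (move_left): buffer="jdfsg" (len 5), cursors c1@0 c2@1 c3@2, authorship .....
After op 2 (add_cursor(2)): buffer="jdfsg" (len 5), cursors c1@0 c2@1 c3@2 c4@2, authorship .....
After op 3 (move_right): buffer="jdfsg" (len 5), cursors c1@1 c2@2 c3@3 c4@3, authorship .....
After op 4 (delete): buffer="sg" (len 2), cursors c1@0 c2@0 c3@0 c4@0, authorship ..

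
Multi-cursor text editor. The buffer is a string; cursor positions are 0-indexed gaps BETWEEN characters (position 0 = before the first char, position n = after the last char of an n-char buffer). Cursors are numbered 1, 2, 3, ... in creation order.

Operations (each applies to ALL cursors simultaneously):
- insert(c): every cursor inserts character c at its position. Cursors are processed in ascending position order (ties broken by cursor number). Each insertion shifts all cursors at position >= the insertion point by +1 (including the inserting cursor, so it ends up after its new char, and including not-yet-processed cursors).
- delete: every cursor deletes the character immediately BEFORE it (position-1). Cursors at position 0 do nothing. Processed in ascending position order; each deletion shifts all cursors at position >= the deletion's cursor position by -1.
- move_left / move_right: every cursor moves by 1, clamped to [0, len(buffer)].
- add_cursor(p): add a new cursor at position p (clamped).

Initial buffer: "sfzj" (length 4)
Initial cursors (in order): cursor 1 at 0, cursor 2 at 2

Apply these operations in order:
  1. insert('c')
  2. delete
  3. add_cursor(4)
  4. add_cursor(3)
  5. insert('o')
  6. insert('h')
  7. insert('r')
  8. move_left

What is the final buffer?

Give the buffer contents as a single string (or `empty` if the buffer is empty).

Answer: ohrsfohrzohrjohr

Derivation:
After op 1 (insert('c')): buffer="csfczj" (len 6), cursors c1@1 c2@4, authorship 1..2..
After op 2 (delete): buffer="sfzj" (len 4), cursors c1@0 c2@2, authorship ....
After op 3 (add_cursor(4)): buffer="sfzj" (len 4), cursors c1@0 c2@2 c3@4, authorship ....
After op 4 (add_cursor(3)): buffer="sfzj" (len 4), cursors c1@0 c2@2 c4@3 c3@4, authorship ....
After op 5 (insert('o')): buffer="osfozojo" (len 8), cursors c1@1 c2@4 c4@6 c3@8, authorship 1..2.4.3
After op 6 (insert('h')): buffer="ohsfohzohjoh" (len 12), cursors c1@2 c2@6 c4@9 c3@12, authorship 11..22.44.33
After op 7 (insert('r')): buffer="ohrsfohrzohrjohr" (len 16), cursors c1@3 c2@8 c4@12 c3@16, authorship 111..222.444.333
After op 8 (move_left): buffer="ohrsfohrzohrjohr" (len 16), cursors c1@2 c2@7 c4@11 c3@15, authorship 111..222.444.333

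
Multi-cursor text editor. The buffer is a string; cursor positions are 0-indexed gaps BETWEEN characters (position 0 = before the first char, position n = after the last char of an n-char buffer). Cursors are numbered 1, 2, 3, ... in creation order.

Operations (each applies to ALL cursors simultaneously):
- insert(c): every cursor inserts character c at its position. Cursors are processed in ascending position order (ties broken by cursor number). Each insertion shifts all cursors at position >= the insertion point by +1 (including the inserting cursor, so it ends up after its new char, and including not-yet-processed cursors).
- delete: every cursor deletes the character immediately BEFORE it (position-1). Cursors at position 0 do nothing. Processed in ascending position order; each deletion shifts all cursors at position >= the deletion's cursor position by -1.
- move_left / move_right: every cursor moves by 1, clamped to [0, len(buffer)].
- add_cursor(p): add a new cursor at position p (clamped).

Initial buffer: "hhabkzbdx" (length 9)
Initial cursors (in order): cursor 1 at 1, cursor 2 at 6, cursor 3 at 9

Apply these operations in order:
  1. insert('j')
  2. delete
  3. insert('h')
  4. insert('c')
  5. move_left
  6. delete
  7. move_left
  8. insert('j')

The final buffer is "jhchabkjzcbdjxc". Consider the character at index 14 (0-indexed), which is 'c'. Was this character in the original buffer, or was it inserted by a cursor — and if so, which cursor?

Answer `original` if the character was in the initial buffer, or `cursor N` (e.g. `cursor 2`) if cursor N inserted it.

Answer: cursor 3

Derivation:
After op 1 (insert('j')): buffer="hjhabkzjbdxj" (len 12), cursors c1@2 c2@8 c3@12, authorship .1.....2...3
After op 2 (delete): buffer="hhabkzbdx" (len 9), cursors c1@1 c2@6 c3@9, authorship .........
After op 3 (insert('h')): buffer="hhhabkzhbdxh" (len 12), cursors c1@2 c2@8 c3@12, authorship .1.....2...3
After op 4 (insert('c')): buffer="hhchabkzhcbdxhc" (len 15), cursors c1@3 c2@10 c3@15, authorship .11.....22...33
After op 5 (move_left): buffer="hhchabkzhcbdxhc" (len 15), cursors c1@2 c2@9 c3@14, authorship .11.....22...33
After op 6 (delete): buffer="hchabkzcbdxc" (len 12), cursors c1@1 c2@7 c3@11, authorship .1.....2...3
After op 7 (move_left): buffer="hchabkzcbdxc" (len 12), cursors c1@0 c2@6 c3@10, authorship .1.....2...3
After op 8 (insert('j')): buffer="jhchabkjzcbdjxc" (len 15), cursors c1@1 c2@8 c3@13, authorship 1.1....2.2..3.3
Authorship (.=original, N=cursor N): 1 . 1 . . . . 2 . 2 . . 3 . 3
Index 14: author = 3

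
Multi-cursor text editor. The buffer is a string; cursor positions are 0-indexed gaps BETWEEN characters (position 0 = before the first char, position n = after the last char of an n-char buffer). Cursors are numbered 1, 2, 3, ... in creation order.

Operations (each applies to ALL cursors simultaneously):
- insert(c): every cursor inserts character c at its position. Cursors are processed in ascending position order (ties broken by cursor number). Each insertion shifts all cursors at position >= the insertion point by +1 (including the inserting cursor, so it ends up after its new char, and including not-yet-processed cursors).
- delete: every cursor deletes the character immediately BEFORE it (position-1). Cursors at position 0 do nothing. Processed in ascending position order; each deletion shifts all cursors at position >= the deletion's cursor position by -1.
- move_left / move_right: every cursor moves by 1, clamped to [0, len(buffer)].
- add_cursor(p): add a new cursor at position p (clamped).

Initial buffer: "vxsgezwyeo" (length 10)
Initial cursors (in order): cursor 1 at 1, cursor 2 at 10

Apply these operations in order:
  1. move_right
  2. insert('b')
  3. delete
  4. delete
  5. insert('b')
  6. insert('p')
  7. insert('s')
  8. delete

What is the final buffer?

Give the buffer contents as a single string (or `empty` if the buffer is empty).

Answer: vbpsgezwyebp

Derivation:
After op 1 (move_right): buffer="vxsgezwyeo" (len 10), cursors c1@2 c2@10, authorship ..........
After op 2 (insert('b')): buffer="vxbsgezwyeob" (len 12), cursors c1@3 c2@12, authorship ..1........2
After op 3 (delete): buffer="vxsgezwyeo" (len 10), cursors c1@2 c2@10, authorship ..........
After op 4 (delete): buffer="vsgezwye" (len 8), cursors c1@1 c2@8, authorship ........
After op 5 (insert('b')): buffer="vbsgezwyeb" (len 10), cursors c1@2 c2@10, authorship .1.......2
After op 6 (insert('p')): buffer="vbpsgezwyebp" (len 12), cursors c1@3 c2@12, authorship .11.......22
After op 7 (insert('s')): buffer="vbpssgezwyebps" (len 14), cursors c1@4 c2@14, authorship .111.......222
After op 8 (delete): buffer="vbpsgezwyebp" (len 12), cursors c1@3 c2@12, authorship .11.......22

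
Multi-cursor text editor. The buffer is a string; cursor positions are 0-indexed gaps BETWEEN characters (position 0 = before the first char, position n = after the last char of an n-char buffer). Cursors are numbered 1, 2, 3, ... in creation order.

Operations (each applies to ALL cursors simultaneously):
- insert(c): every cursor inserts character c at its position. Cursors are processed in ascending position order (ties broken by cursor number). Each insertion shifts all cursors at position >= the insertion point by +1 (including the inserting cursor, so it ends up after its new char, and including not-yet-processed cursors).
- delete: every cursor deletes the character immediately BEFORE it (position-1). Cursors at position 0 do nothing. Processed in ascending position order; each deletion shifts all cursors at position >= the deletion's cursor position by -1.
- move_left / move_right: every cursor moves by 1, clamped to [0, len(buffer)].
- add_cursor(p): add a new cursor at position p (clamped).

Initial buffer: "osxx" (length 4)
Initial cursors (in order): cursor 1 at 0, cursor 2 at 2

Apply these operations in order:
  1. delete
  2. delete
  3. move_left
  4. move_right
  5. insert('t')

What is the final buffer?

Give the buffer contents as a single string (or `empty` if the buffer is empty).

Answer: xttx

Derivation:
After op 1 (delete): buffer="oxx" (len 3), cursors c1@0 c2@1, authorship ...
After op 2 (delete): buffer="xx" (len 2), cursors c1@0 c2@0, authorship ..
After op 3 (move_left): buffer="xx" (len 2), cursors c1@0 c2@0, authorship ..
After op 4 (move_right): buffer="xx" (len 2), cursors c1@1 c2@1, authorship ..
After op 5 (insert('t')): buffer="xttx" (len 4), cursors c1@3 c2@3, authorship .12.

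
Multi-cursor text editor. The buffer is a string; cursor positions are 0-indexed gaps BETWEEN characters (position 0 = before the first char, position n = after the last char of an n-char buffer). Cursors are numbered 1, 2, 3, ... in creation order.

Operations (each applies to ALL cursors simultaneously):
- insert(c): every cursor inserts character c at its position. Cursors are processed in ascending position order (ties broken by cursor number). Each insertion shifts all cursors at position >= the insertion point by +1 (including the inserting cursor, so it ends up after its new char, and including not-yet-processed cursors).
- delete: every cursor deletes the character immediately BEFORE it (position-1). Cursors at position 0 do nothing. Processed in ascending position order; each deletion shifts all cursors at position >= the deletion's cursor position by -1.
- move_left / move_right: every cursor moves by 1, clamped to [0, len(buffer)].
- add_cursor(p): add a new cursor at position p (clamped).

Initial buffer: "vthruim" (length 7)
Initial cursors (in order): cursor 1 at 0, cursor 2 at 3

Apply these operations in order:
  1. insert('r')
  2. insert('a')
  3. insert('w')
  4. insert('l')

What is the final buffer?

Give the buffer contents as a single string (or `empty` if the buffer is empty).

After op 1 (insert('r')): buffer="rvthrruim" (len 9), cursors c1@1 c2@5, authorship 1...2....
After op 2 (insert('a')): buffer="ravthraruim" (len 11), cursors c1@2 c2@7, authorship 11...22....
After op 3 (insert('w')): buffer="rawvthrawruim" (len 13), cursors c1@3 c2@9, authorship 111...222....
After op 4 (insert('l')): buffer="rawlvthrawlruim" (len 15), cursors c1@4 c2@11, authorship 1111...2222....

Answer: rawlvthrawlruim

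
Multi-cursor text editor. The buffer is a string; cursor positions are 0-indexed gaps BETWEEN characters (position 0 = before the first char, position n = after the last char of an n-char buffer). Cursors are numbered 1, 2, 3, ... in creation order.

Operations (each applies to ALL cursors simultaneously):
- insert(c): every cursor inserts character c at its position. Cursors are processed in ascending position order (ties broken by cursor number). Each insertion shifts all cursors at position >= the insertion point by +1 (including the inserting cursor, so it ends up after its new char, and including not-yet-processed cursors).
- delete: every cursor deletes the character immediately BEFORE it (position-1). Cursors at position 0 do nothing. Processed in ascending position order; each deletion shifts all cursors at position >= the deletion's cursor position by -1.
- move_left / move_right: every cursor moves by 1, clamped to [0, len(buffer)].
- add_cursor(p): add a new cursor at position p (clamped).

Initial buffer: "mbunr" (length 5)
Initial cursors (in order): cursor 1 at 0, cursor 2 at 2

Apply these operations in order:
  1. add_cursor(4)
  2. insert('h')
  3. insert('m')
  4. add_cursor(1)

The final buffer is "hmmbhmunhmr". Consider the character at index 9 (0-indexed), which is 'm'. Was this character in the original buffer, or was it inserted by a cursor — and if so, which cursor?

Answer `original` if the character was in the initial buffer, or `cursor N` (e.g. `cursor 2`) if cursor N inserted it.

Answer: cursor 3

Derivation:
After op 1 (add_cursor(4)): buffer="mbunr" (len 5), cursors c1@0 c2@2 c3@4, authorship .....
After op 2 (insert('h')): buffer="hmbhunhr" (len 8), cursors c1@1 c2@4 c3@7, authorship 1..2..3.
After op 3 (insert('m')): buffer="hmmbhmunhmr" (len 11), cursors c1@2 c2@6 c3@10, authorship 11..22..33.
After op 4 (add_cursor(1)): buffer="hmmbhmunhmr" (len 11), cursors c4@1 c1@2 c2@6 c3@10, authorship 11..22..33.
Authorship (.=original, N=cursor N): 1 1 . . 2 2 . . 3 3 .
Index 9: author = 3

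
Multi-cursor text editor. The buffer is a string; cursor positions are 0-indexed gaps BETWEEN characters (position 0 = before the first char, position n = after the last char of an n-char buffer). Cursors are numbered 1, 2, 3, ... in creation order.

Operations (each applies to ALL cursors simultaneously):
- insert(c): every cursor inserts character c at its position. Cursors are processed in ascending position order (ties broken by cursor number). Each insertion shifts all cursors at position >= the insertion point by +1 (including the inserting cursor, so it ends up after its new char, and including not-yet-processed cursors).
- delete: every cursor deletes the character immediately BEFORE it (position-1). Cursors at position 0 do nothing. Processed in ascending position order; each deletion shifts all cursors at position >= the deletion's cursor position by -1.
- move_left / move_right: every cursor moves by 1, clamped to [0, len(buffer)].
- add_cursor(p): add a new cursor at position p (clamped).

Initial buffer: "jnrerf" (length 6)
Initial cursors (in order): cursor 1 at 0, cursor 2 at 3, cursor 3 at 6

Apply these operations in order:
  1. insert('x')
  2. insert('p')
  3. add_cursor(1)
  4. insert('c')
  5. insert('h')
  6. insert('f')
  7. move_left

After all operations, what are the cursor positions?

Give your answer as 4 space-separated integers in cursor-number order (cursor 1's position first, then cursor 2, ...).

Answer: 7 15 23 3

Derivation:
After op 1 (insert('x')): buffer="xjnrxerfx" (len 9), cursors c1@1 c2@5 c3@9, authorship 1...2...3
After op 2 (insert('p')): buffer="xpjnrxperfxp" (len 12), cursors c1@2 c2@7 c3@12, authorship 11...22...33
After op 3 (add_cursor(1)): buffer="xpjnrxperfxp" (len 12), cursors c4@1 c1@2 c2@7 c3@12, authorship 11...22...33
After op 4 (insert('c')): buffer="xcpcjnrxpcerfxpc" (len 16), cursors c4@2 c1@4 c2@10 c3@16, authorship 1411...222...333
After op 5 (insert('h')): buffer="xchpchjnrxpcherfxpch" (len 20), cursors c4@3 c1@6 c2@13 c3@20, authorship 144111...2222...3333
After op 6 (insert('f')): buffer="xchfpchfjnrxpchferfxpchf" (len 24), cursors c4@4 c1@8 c2@16 c3@24, authorship 14441111...22222...33333
After op 7 (move_left): buffer="xchfpchfjnrxpchferfxpchf" (len 24), cursors c4@3 c1@7 c2@15 c3@23, authorship 14441111...22222...33333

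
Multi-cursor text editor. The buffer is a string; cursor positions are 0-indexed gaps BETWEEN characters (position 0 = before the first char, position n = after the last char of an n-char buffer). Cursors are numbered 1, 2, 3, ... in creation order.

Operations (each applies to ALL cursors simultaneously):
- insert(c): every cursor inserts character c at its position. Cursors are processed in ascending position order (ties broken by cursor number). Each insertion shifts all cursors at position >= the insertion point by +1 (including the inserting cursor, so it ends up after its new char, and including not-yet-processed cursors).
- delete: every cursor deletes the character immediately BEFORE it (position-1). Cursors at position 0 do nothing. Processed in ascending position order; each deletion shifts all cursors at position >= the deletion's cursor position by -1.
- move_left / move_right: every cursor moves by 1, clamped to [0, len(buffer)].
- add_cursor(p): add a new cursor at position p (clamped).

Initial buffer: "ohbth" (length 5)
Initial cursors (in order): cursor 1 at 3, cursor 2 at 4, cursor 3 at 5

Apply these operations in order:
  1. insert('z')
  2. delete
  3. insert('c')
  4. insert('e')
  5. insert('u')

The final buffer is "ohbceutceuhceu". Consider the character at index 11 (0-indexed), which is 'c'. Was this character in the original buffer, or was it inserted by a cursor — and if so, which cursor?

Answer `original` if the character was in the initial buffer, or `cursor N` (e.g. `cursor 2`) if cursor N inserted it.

After op 1 (insert('z')): buffer="ohbztzhz" (len 8), cursors c1@4 c2@6 c3@8, authorship ...1.2.3
After op 2 (delete): buffer="ohbth" (len 5), cursors c1@3 c2@4 c3@5, authorship .....
After op 3 (insert('c')): buffer="ohbctchc" (len 8), cursors c1@4 c2@6 c3@8, authorship ...1.2.3
After op 4 (insert('e')): buffer="ohbcetcehce" (len 11), cursors c1@5 c2@8 c3@11, authorship ...11.22.33
After op 5 (insert('u')): buffer="ohbceutceuhceu" (len 14), cursors c1@6 c2@10 c3@14, authorship ...111.222.333
Authorship (.=original, N=cursor N): . . . 1 1 1 . 2 2 2 . 3 3 3
Index 11: author = 3

Answer: cursor 3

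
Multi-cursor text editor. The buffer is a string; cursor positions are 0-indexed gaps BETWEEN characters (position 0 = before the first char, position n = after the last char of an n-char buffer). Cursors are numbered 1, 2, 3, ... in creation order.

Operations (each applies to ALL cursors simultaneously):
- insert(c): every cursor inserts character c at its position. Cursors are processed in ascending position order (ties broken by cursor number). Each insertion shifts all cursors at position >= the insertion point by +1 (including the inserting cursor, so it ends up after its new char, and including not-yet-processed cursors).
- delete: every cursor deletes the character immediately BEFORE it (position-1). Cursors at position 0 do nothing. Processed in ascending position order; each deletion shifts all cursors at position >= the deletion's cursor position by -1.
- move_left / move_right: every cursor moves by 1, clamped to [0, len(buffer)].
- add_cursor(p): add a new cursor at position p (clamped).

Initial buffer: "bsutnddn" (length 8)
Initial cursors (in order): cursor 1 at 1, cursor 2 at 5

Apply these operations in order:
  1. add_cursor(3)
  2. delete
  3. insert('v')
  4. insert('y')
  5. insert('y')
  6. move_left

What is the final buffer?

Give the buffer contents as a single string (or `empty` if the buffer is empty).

After op 1 (add_cursor(3)): buffer="bsutnddn" (len 8), cursors c1@1 c3@3 c2@5, authorship ........
After op 2 (delete): buffer="stddn" (len 5), cursors c1@0 c3@1 c2@2, authorship .....
After op 3 (insert('v')): buffer="vsvtvddn" (len 8), cursors c1@1 c3@3 c2@5, authorship 1.3.2...
After op 4 (insert('y')): buffer="vysvytvyddn" (len 11), cursors c1@2 c3@5 c2@8, authorship 11.33.22...
After op 5 (insert('y')): buffer="vyysvyytvyyddn" (len 14), cursors c1@3 c3@7 c2@11, authorship 111.333.222...
After op 6 (move_left): buffer="vyysvyytvyyddn" (len 14), cursors c1@2 c3@6 c2@10, authorship 111.333.222...

Answer: vyysvyytvyyddn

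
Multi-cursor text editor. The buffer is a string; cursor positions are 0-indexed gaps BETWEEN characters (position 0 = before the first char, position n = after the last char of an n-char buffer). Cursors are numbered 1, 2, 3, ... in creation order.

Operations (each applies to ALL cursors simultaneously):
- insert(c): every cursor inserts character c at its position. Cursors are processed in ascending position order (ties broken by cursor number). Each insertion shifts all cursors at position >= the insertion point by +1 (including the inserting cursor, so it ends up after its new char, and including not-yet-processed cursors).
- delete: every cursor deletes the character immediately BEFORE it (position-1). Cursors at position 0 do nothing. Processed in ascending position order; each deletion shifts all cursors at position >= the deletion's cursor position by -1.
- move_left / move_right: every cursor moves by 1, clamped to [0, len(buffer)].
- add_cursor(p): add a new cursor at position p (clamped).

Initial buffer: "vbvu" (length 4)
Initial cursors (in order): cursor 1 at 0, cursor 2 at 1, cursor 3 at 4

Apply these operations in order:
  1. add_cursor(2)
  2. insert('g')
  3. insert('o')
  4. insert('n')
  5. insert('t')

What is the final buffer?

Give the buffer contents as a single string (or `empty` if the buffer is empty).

Answer: gontvgontbgontvugont

Derivation:
After op 1 (add_cursor(2)): buffer="vbvu" (len 4), cursors c1@0 c2@1 c4@2 c3@4, authorship ....
After op 2 (insert('g')): buffer="gvgbgvug" (len 8), cursors c1@1 c2@3 c4@5 c3@8, authorship 1.2.4..3
After op 3 (insert('o')): buffer="govgobgovugo" (len 12), cursors c1@2 c2@5 c4@8 c3@12, authorship 11.22.44..33
After op 4 (insert('n')): buffer="gonvgonbgonvugon" (len 16), cursors c1@3 c2@7 c4@11 c3@16, authorship 111.222.444..333
After op 5 (insert('t')): buffer="gontvgontbgontvugont" (len 20), cursors c1@4 c2@9 c4@14 c3@20, authorship 1111.2222.4444..3333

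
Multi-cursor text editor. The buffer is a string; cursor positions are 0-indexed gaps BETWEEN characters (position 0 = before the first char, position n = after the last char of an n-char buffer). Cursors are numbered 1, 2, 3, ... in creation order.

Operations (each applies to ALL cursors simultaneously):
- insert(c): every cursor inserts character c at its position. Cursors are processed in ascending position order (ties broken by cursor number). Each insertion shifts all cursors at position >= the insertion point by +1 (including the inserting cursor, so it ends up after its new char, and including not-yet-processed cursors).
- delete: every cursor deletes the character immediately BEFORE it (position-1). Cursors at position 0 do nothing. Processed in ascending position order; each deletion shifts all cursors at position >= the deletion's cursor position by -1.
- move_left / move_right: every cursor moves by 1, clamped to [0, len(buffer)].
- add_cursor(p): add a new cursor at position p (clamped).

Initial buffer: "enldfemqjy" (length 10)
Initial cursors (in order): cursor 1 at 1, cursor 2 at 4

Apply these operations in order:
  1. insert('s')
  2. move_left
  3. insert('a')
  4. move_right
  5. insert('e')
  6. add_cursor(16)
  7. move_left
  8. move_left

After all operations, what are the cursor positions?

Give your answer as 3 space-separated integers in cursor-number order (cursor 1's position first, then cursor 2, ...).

Answer: 2 8 14

Derivation:
After op 1 (insert('s')): buffer="esnldsfemqjy" (len 12), cursors c1@2 c2@6, authorship .1...2......
After op 2 (move_left): buffer="esnldsfemqjy" (len 12), cursors c1@1 c2@5, authorship .1...2......
After op 3 (insert('a')): buffer="easnldasfemqjy" (len 14), cursors c1@2 c2@7, authorship .11...22......
After op 4 (move_right): buffer="easnldasfemqjy" (len 14), cursors c1@3 c2@8, authorship .11...22......
After op 5 (insert('e')): buffer="easenldasefemqjy" (len 16), cursors c1@4 c2@10, authorship .111...222......
After op 6 (add_cursor(16)): buffer="easenldasefemqjy" (len 16), cursors c1@4 c2@10 c3@16, authorship .111...222......
After op 7 (move_left): buffer="easenldasefemqjy" (len 16), cursors c1@3 c2@9 c3@15, authorship .111...222......
After op 8 (move_left): buffer="easenldasefemqjy" (len 16), cursors c1@2 c2@8 c3@14, authorship .111...222......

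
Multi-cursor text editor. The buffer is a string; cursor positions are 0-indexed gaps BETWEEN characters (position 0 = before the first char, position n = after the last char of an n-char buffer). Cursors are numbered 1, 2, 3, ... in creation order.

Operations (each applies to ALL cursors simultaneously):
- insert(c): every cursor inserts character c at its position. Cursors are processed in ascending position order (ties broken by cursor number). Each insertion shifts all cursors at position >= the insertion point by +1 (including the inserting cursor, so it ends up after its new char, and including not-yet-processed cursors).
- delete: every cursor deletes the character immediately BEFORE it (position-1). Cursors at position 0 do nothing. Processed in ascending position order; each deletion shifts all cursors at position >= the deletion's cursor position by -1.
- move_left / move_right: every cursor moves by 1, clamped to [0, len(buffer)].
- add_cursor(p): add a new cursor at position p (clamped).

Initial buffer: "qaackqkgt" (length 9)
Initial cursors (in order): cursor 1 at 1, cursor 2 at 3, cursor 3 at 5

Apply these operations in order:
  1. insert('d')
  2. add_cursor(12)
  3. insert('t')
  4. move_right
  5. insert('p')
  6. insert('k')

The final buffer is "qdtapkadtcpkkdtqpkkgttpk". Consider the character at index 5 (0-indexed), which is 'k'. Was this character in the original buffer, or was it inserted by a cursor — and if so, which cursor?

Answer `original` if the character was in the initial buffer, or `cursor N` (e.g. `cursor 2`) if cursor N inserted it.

Answer: cursor 1

Derivation:
After op 1 (insert('d')): buffer="qdaadckdqkgt" (len 12), cursors c1@2 c2@5 c3@8, authorship .1..2..3....
After op 2 (add_cursor(12)): buffer="qdaadckdqkgt" (len 12), cursors c1@2 c2@5 c3@8 c4@12, authorship .1..2..3....
After op 3 (insert('t')): buffer="qdtaadtckdtqkgtt" (len 16), cursors c1@3 c2@7 c3@11 c4@16, authorship .11..22..33....4
After op 4 (move_right): buffer="qdtaadtckdtqkgtt" (len 16), cursors c1@4 c2@8 c3@12 c4@16, authorship .11..22..33....4
After op 5 (insert('p')): buffer="qdtapadtcpkdtqpkgttp" (len 20), cursors c1@5 c2@10 c3@15 c4@20, authorship .11.1.22.2.33.3...44
After op 6 (insert('k')): buffer="qdtapkadtcpkkdtqpkkgttpk" (len 24), cursors c1@6 c2@12 c3@18 c4@24, authorship .11.11.22.22.33.33...444
Authorship (.=original, N=cursor N): . 1 1 . 1 1 . 2 2 . 2 2 . 3 3 . 3 3 . . . 4 4 4
Index 5: author = 1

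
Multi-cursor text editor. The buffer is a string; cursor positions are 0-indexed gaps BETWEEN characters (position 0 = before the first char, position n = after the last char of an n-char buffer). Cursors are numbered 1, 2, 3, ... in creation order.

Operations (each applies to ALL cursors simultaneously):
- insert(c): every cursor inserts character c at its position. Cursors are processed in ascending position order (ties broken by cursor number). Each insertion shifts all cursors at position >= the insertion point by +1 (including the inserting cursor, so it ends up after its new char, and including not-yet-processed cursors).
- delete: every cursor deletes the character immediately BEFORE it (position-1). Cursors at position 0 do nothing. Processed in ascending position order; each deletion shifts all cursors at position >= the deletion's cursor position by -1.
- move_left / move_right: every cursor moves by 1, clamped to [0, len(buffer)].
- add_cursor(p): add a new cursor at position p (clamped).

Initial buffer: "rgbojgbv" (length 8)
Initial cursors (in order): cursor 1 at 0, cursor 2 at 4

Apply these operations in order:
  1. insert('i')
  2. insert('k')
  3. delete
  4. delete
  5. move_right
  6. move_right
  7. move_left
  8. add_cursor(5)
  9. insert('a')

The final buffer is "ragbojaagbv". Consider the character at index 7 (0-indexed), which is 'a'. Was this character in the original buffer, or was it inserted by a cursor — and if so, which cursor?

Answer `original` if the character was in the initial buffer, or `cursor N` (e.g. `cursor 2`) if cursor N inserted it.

After op 1 (insert('i')): buffer="irgboijgbv" (len 10), cursors c1@1 c2@6, authorship 1....2....
After op 2 (insert('k')): buffer="ikrgboikjgbv" (len 12), cursors c1@2 c2@8, authorship 11....22....
After op 3 (delete): buffer="irgboijgbv" (len 10), cursors c1@1 c2@6, authorship 1....2....
After op 4 (delete): buffer="rgbojgbv" (len 8), cursors c1@0 c2@4, authorship ........
After op 5 (move_right): buffer="rgbojgbv" (len 8), cursors c1@1 c2@5, authorship ........
After op 6 (move_right): buffer="rgbojgbv" (len 8), cursors c1@2 c2@6, authorship ........
After op 7 (move_left): buffer="rgbojgbv" (len 8), cursors c1@1 c2@5, authorship ........
After op 8 (add_cursor(5)): buffer="rgbojgbv" (len 8), cursors c1@1 c2@5 c3@5, authorship ........
After op 9 (insert('a')): buffer="ragbojaagbv" (len 11), cursors c1@2 c2@8 c3@8, authorship .1....23...
Authorship (.=original, N=cursor N): . 1 . . . . 2 3 . . .
Index 7: author = 3

Answer: cursor 3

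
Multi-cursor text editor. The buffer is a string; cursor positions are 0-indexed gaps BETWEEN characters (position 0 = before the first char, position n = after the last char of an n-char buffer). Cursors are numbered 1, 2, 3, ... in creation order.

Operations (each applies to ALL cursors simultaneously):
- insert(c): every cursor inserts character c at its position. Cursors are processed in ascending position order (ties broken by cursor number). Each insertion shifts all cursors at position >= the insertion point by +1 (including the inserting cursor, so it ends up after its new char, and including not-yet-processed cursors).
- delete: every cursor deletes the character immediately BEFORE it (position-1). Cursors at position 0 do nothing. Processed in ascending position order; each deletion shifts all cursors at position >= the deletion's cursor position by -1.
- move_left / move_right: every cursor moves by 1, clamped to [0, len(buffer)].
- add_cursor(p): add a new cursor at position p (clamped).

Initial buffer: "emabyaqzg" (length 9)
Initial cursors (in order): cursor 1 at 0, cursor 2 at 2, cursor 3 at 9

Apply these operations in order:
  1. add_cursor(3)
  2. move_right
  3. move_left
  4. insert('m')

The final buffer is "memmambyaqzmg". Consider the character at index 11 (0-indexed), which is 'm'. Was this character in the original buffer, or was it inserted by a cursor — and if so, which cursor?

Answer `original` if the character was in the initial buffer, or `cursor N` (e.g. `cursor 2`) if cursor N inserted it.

After op 1 (add_cursor(3)): buffer="emabyaqzg" (len 9), cursors c1@0 c2@2 c4@3 c3@9, authorship .........
After op 2 (move_right): buffer="emabyaqzg" (len 9), cursors c1@1 c2@3 c4@4 c3@9, authorship .........
After op 3 (move_left): buffer="emabyaqzg" (len 9), cursors c1@0 c2@2 c4@3 c3@8, authorship .........
After op 4 (insert('m')): buffer="memmambyaqzmg" (len 13), cursors c1@1 c2@4 c4@6 c3@12, authorship 1..2.4.....3.
Authorship (.=original, N=cursor N): 1 . . 2 . 4 . . . . . 3 .
Index 11: author = 3

Answer: cursor 3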